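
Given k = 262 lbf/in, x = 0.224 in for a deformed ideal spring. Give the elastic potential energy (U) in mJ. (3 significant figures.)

743 mJ

U is given directly by: U = ½kx².
k = 262 lbf/in = 45883 N/m; x = 0.224 in = 0.005690 m.
U = 0.7427 J  (the unit combination reduces to kg·m²/s² = J)
0.7427 J × (1 mJ / 0.001000 J) = 742.7 mJ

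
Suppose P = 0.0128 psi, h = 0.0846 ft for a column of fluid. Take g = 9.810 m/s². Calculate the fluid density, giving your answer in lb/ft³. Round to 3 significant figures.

21.8 lb/ft³

Rearranging P = ρ·g·h for ρ: ρ = P/(g·h).
P = 0.0128 psi = 88.25 Pa; h = 0.0846 ft = 0.02579 m; g = 9.810 m/s².
ρ = 348.9 kg/m³
348.9 kg/m³ × (1 lb/ft³ / 16.02 kg/m³) = 21.78 lb/ft³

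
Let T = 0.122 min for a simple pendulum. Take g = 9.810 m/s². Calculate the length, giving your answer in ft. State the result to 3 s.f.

43.7 ft

Rearranging T = 2π√(L/g) for L: L = g·(T/2π)².
T = 0.122 min = 7.320 s; g = 9.810 m/s².
L = 13.31 m
13.31 m × (1 ft / 0.3048 m) = 43.68 ft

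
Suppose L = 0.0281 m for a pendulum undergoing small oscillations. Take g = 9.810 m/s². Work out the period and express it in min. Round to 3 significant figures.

T is given directly by: T = 2π√(L/g).
L = 0.0281 m; g = 9.810 m/s².
T = 0.3363 s
0.3363 s × (1 min / 60.00 s) = 0.005605 min

0.00560 min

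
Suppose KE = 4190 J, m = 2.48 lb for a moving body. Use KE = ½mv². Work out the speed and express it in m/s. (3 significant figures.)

86.3 m/s

Rearranging: v = √(2·KE/m).
KE = 4190 J; m = 2.48 lb = 1.125 kg.
v = 86.31 m/s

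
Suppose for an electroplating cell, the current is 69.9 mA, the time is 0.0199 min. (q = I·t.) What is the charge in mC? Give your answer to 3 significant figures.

Directly: q = It.
I = 69.9 mA = 0.06990 A; t = 0.0199 min = 1.194 s.
q = 0.08346 C
0.08346 C × (1 mC / 0.001000 C) = 83.46 mC

83.5 mC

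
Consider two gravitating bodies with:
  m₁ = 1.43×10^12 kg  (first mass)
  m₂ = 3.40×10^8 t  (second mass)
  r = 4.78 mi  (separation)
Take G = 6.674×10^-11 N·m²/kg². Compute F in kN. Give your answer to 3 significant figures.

548 kN

F is given directly by: F = Gm₁m₂/r².
m₁ = 1.43×10^12 kg; m₂ = 3.40×10^8 t = 3.400×10^11 kg; r = 4.78 mi = 7693 m; G = 6.674×10^-11 N·m²/kg².
F = 5.483×10^5 N
5.483×10^5 N × (1 kN / 1000 N) = 548.3 kN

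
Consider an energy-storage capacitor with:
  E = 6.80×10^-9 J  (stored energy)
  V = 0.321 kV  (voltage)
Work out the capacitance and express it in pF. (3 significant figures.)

0.132 pF

Rearranging E = ½C·V² for C: C = 2E/V².
E = 6.80×10^-9 J; V = 0.321 kV = 321.0 V.
C = 1.320×10^-13 F
1.320×10^-13 F × (1 pF / 1.000×10^-12 F) = 0.1320 pF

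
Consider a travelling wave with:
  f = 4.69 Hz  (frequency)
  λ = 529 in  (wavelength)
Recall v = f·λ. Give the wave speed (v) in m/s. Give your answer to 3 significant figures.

v is given directly by: v = fλ.
f = 4.69 Hz; λ = 529 in = 13.44 m.
v = 63.02 m/s

63.0 m/s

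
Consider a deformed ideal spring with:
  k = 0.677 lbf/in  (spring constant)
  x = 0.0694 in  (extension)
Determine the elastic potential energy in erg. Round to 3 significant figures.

Directly: U = ½kx².
k = 0.677 lbf/in = 118.6 N/m; x = 0.0694 in = 0.001763 m.
U = 1.842×10^-4 J
1.842×10^-4 J × (1 erg / 1.000×10^-7 J) = 1842 erg

1840 erg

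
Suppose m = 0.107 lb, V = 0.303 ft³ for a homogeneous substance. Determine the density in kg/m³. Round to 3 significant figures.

Directly: ρ = m/V.
m = 0.107 lb = 0.04853 kg; V = 0.303 ft³ = 0.008580 m³.
ρ = 5.657 kg/m³

5.66 kg/m³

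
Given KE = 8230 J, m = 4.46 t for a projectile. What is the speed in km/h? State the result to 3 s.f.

Rearranging: v = √(2·KE/m).
KE = 8230 J; m = 4.46 t = 4460 kg.
v = 1.921 m/s
1.921 m/s × (1 km/h / 0.2778 m/s) = 6.916 km/h

6.92 km/h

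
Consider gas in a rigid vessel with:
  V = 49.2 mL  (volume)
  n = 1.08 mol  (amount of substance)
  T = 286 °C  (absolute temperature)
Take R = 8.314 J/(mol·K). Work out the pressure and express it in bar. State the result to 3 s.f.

1020 bar

P is given directly by: P = nRT/V.
V = 49.2 mL = 4.920×10^-5 m³; n = 1.08 mol; T = 286 °C = 559.1 K; R = 8.314 J/(mol·K).
P = 1.020×10^8 Pa
1.020×10^8 Pa × (1 bar / 1.000×10^5 Pa) = 1020 bar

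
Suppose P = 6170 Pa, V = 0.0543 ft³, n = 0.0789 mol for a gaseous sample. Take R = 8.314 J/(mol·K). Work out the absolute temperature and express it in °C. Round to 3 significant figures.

-259 °C

Rearranging PV = nRT for T: T = PV/(nR).
P = 6170 Pa; V = 0.0543 ft³ = 0.001538 m³; n = 0.0789 mol; R = 8.314 J/(mol·K).
T = 14.46 K
14.46 K − 273.15 = -258.7 °C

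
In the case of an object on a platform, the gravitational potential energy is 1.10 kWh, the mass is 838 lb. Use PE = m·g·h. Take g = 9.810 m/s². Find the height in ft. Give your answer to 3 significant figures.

Solving PE = m·g·h for h: h = PE/(m·g).
PE = 1.10 kWh = 3.960×10^6 J; m = 838 lb = 380.1 kg; g = 9.810 m/s².
h = 1062 m
1062 m × (1 ft / 0.3048 m) = 3484 ft

3480 ft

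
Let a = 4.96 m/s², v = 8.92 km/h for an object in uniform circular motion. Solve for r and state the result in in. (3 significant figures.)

Rearranging a = v²/r for r: r = v²/a.
a = 4.96 m/s²; v = 8.92 km/h = 2.478 m/s.
r = 1.238 m
1.238 m × (1 in / 0.02540 m) = 48.73 in

48.7 in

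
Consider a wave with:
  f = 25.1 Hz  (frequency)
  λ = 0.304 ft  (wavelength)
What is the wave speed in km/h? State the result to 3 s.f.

8.37 km/h

Directly: v = fλ.
f = 25.1 Hz; λ = 0.304 ft = 0.09266 m.
v = 2.326 m/s
2.326 m/s × (1 km/h / 0.2778 m/s) = 8.373 km/h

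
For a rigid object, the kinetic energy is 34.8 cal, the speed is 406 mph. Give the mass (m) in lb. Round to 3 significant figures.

0.0195 lb

Rearranging: m = 2·KE/v².
KE = 34.8 cal = 145.6 J; v = 406 mph = 181.5 m/s.
m = 0.008840 kg
0.008840 kg × (1 lb / 0.4536 kg) = 0.01949 lb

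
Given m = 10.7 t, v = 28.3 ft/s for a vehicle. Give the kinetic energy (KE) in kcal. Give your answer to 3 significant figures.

KE is given directly by: KE = ½mv².
m = 10.7 t = 10700 kg; v = 28.3 ft/s = 8.626 m/s.
KE = 3.981×10^5 J
3.981×10^5 J × (1 kcal / 4184 J) = 95.14 kcal

95.1 kcal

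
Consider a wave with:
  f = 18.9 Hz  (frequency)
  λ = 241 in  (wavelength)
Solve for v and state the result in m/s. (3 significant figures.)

116 m/s

Directly: v = fλ.
f = 18.9 Hz; λ = 241 in = 6.121 m.
v = 115.7 m/s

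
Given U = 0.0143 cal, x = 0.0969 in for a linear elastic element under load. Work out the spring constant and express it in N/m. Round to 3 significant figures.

Rearranging: k = 2U/x².
U = 0.0143 cal = 0.05983 J; x = 0.0969 in = 0.002461 m.
k = 19753 N/m

19800 N/m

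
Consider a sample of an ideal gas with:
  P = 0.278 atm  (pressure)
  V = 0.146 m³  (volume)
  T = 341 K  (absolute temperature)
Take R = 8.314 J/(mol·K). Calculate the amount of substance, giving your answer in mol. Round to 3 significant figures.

Solving PV = nRT for n: n = PV/(RT).
P = 0.278 atm = 28168 Pa; V = 0.146 m³; T = 341 K; R = 8.314 J/(mol·K).
n = 1.451 mol

1.45 mol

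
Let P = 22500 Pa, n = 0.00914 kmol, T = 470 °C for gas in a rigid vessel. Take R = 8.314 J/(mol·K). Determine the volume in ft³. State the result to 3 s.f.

88.6 ft³

Rearranging PV = nRT for V: V = nRT/P.
P = 22500 Pa; n = 0.00914 kmol = 9.140 mol; T = 470 °C = 743.1 K; R = 8.314 J/(mol·K).
V = 2.510 m³
2.510 m³ × (1 ft³ / 0.02832 m³) = 88.64 ft³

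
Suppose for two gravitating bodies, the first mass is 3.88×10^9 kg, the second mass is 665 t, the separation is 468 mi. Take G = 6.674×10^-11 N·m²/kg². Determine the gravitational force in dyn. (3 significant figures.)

0.0304 dyn

Directly: F = Gm₁m₂/r².
m₁ = 3.88×10^9 kg; m₂ = 665 t = 6.650×10^5 kg; r = 468 mi = 7.532×10^5 m; G = 6.674×10^-11 N·m²/kg².
F = 3.036×10^-7 N
3.036×10^-7 N × (1 dyn / 1.000×10^-5 N) = 0.03036 dyn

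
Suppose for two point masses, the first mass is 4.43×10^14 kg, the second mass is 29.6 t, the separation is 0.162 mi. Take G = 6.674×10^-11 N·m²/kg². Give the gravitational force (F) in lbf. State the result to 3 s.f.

Directly: F = Gm₁m₂/r².
m₁ = 4.43×10^14 kg; m₂ = 29.6 t = 29600 kg; r = 0.162 mi = 260.7 m; G = 6.674×10^-11 N·m²/kg².
F = 12875 N
12875 N × (1 lbf / 4.448 N) = 2894 lbf

2890 lbf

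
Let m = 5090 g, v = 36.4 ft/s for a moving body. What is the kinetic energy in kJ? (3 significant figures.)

KE is given directly by: KE = ½mv².
m = 5090 g = 5.090 kg; v = 36.4 ft/s = 11.09 m/s.
KE = 313.3 J
313.3 J × (1 kJ / 1000 J) = 0.3133 kJ

0.313 kJ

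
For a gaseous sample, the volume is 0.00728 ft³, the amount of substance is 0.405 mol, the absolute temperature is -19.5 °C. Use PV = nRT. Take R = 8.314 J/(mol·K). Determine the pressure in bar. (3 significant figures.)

41.4 bar

P is given directly by: P = nRT/V.
V = 0.00728 ft³ = 2.061×10^-4 m³; n = 0.405 mol; T = -19.5 °C = 253.6 K; R = 8.314 J/(mol·K).
P = 4.143×10^6 Pa
4.143×10^6 Pa × (1 bar / 1.000×10^5 Pa) = 41.43 bar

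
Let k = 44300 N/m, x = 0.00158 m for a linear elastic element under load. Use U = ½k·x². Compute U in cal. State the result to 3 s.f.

U is given directly by: U = ½kx².
k = 44300 N/m; x = 0.00158 m.
U = 0.05530 J
0.05530 J × (1 cal / 4.184 J) = 0.01322 cal

0.0132 cal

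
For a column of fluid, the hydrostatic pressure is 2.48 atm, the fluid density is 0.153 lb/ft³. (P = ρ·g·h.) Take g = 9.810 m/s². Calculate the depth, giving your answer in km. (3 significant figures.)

Solving P = ρ·g·h for h: h = P/(ρ·g).
P = 2.48 atm = 2.513×10^5 Pa; ρ = 0.153 lb/ft³ = 2.451 kg/m³; g = 9.810 m/s².
h = 10452 m
10452 m × (1 km / 1000 m) = 10.45 km

10.5 km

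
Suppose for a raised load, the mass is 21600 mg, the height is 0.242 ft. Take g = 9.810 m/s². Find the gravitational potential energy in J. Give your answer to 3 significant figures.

0.0156 J

Directly: PE = mgh.
m = 21600 mg = 0.02160 kg; h = 0.242 ft = 0.07376 m; g = 9.810 m/s².
PE = 0.01563 J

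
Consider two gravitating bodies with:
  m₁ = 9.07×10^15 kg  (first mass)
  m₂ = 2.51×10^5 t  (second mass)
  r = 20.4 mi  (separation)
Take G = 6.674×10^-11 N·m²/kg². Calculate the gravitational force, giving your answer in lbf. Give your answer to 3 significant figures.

F is given directly by: F = Gm₁m₂/r².
m₁ = 9.07×10^15 kg; m₂ = 2.51×10^5 t = 2.510×10^8 kg; r = 20.4 mi = 32831 m; G = 6.674×10^-11 N·m²/kg².
F = 1.410×10^5 N  (the unit combination reduces to kg·m/s² = N)
1.410×10^5 N × (1 lbf / 4.448 N) = 31690 lbf

31700 lbf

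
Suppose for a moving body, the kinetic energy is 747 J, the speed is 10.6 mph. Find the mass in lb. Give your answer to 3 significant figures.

147 lb

Solving KE = ½mv² for m: m = 2·KE/v².
KE = 747 J; v = 10.6 mph = 4.739 m/s.
m = 66.53 kg
66.53 kg × (1 lb / 0.4536 kg) = 146.7 lb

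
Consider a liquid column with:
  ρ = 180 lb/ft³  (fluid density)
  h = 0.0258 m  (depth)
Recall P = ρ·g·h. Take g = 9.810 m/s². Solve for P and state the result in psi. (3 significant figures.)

P is given directly by: P = ρgh.
ρ = 180 lb/ft³ = 2883 kg/m³; h = 0.0258 m; g = 9.810 m/s².
P = 729.8 Pa
729.8 Pa × (1 psi / 6895 Pa) = 0.1058 psi

0.106 psi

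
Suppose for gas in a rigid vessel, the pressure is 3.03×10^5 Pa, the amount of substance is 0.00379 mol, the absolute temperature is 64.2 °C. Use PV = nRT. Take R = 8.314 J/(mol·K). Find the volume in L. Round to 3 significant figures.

Rearranging: V = nRT/P.
P = 3.03×10^5 Pa; n = 0.00379 mol; T = 64.2 °C = 337.3 K; R = 8.314 J/(mol·K).
V = 3.508×10^-5 m³
3.508×10^-5 m³ × (1 L / 0.001000 m³) = 0.03508 L

0.0351 L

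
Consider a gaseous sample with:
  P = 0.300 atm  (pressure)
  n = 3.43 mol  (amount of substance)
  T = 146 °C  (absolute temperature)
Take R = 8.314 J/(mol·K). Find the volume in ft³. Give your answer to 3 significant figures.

Rearranging: V = nRT/P.
P = 0.300 atm = 30398 Pa; n = 3.43 mol; T = 146 °C = 419.1 K; R = 8.314 J/(mol·K).
V = 0.3932 m³
0.3932 m³ × (1 ft³ / 0.02832 m³) = 13.89 ft³

13.9 ft³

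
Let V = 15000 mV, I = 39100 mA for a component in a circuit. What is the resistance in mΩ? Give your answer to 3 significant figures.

From Ohm's law: R = V/I.
V = 15000 mV = 15.00 V; I = 39100 mA = 39.10 A.
R = 0.3836 Ω
0.3836 Ω × (1 mΩ / 0.001000 Ω) = 383.6 mΩ

384 mΩ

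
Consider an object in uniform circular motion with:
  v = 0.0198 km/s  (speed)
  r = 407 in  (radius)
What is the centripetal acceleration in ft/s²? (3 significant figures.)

124 ft/s²

Directly: a = v²/r.
v = 0.0198 km/s = 19.80 m/s; r = 407 in = 10.34 m.
a = 37.92 m/s²
37.92 m/s² × (1 ft/s² / 0.3048 m/s²) = 124.4 ft/s²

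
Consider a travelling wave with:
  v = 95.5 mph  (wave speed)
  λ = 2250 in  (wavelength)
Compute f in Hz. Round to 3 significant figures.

0.747 Hz

Rearranging: f = v/λ.
v = 95.5 mph = 42.69 m/s; λ = 2250 in = 57.15 m.
f = 0.7470 Hz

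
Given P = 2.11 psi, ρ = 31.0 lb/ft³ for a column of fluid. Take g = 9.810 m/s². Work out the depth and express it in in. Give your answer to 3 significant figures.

Solving P = ρ·g·h for h: h = P/(ρ·g).
P = 2.11 psi = 14548 Pa; ρ = 31.0 lb/ft³ = 496.6 kg/m³; g = 9.810 m/s².
h = 2.986 m
2.986 m × (1 in / 0.02540 m) = 117.6 in

118 in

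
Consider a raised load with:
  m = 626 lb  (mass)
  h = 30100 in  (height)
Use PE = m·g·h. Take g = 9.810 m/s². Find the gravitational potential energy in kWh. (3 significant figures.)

0.592 kWh

Directly: PE = mgh.
m = 626 lb = 283.9 kg; h = 30100 in = 764.5 m; g = 9.810 m/s².
PE = 2.130×10^6 J
2.130×10^6 J × (1 kWh / 3.600×10^6 J) = 0.5916 kWh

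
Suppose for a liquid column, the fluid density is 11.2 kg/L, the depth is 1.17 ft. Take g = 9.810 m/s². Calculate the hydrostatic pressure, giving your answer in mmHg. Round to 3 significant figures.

Directly: P = ρgh.
ρ = 11.2 kg/L = 11200 kg/m³; h = 1.17 ft = 0.3566 m; g = 9.810 m/s².
P = 39182 Pa  (the unit combination reduces to kg/(m·s²) = Pa)
39182 Pa × (1 mmHg / 133.3 Pa) = 293.9 mmHg

294 mmHg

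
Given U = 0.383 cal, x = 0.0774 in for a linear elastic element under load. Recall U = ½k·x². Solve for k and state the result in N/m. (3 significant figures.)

8.29×10^5 N/m

Rearranging: k = 2U/x².
U = 0.383 cal = 1.602 J; x = 0.0774 in = 0.001966 m.
k = 8.292×10^5 N/m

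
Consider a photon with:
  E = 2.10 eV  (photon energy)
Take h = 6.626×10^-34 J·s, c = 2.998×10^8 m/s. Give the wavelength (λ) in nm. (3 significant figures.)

Rearranging: λ = hc/E.
E = 2.10 eV = 3.365×10^-19 J; h = 6.626×10^-34 J·s; c = 2.998×10^8 m/s.
λ = 5.904×10^-7 m
5.904×10^-7 m × (1 nm / 1.000×10^-9 m) = 590.4 nm

590 nm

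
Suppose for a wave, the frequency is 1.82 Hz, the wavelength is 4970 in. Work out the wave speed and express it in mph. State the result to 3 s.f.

Directly: v = fλ.
f = 1.82 Hz; λ = 4970 in = 126.2 m.
v = 229.8 m/s
229.8 m/s × (1 mph / 0.4470 m/s) = 513.9 mph

514 mph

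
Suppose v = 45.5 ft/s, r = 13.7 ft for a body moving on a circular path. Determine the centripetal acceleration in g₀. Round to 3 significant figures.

4.70 g₀

Directly: a = v²/r.
v = 45.5 ft/s = 13.87 m/s; r = 13.7 ft = 4.176 m.
a = 46.06 m/s²
46.06 m/s² × (1 g₀ / 9.807 m/s²) = 4.697 g₀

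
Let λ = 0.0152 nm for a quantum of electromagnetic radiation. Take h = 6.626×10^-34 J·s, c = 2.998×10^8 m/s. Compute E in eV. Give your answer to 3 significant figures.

E is given directly by: E = hc/λ.
λ = 0.0152 nm = 1.520×10^-11 m; h = 6.626×10^-34 J·s; c = 2.998×10^8 m/s.
E = 1.307×10^-14 J  (the unit combination reduces to kg·m²/s² = J)
1.307×10^-14 J × (1 eV / 1.602×10^-19 J) = 81570 eV

81600 eV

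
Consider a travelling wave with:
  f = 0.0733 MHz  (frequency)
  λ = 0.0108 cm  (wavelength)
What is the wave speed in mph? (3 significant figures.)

17.7 mph

v is given directly by: v = fλ.
f = 0.0733 MHz = 73300 Hz; λ = 0.0108 cm = 1.080×10^-4 m.
v = 7.916 m/s
7.916 m/s × (1 mph / 0.4470 m/s) = 17.71 mph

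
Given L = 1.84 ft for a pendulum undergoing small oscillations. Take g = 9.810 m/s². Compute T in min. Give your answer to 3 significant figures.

Directly: T = 2π√(L/g).
L = 1.84 ft = 0.5608 m; g = 9.810 m/s².
T = 1.502 s
1.502 s × (1 min / 60.00 s) = 0.02504 min

0.0250 min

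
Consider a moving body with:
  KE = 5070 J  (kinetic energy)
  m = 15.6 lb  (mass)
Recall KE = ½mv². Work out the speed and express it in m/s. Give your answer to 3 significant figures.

Rearranging KE = ½mv² for v: v = √(2·KE/m).
KE = 5070 J; m = 15.6 lb = 7.076 kg.
v = 37.86 m/s

37.9 m/s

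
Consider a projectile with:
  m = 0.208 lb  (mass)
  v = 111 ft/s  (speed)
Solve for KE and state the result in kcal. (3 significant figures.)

0.0129 kcal

KE is given directly by: KE = ½mv².
m = 0.208 lb = 0.09435 kg; v = 111 ft/s = 33.83 m/s.
KE = 54.00 J
54.00 J × (1 kcal / 4184 J) = 0.01291 kcal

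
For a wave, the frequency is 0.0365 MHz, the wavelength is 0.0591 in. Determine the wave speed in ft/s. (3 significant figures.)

v is given directly by: v = fλ.
f = 0.0365 MHz = 36500 Hz; λ = 0.0591 in = 0.001501 m.
v = 54.79 m/s
54.79 m/s × (1 ft/s / 0.3048 m/s) = 179.8 ft/s

180 ft/s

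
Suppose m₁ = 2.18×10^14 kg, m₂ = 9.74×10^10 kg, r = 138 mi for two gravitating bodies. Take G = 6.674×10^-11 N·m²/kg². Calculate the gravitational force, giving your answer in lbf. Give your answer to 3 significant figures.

From Newton's law of gravitation: F = Gm₁m₂/r².
m₁ = 2.18×10^14 kg; m₂ = 9.74×10^10 kg; r = 138 mi = 2.221×10^5 m; G = 6.674×10^-11 N·m²/kg².
F = 28731 N  (the unit combination reduces to kg·m/s² = N)
28731 N × (1 lbf / 4.448 N) = 6459 lbf

6460 lbf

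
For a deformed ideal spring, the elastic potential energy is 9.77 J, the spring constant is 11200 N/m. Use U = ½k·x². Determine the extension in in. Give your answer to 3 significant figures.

Rearranging: x = √(2U/k).
U = 9.77 J; k = 11200 N/m.
x = 0.04177 m
0.04177 m × (1 in / 0.02540 m) = 1.644 in

1.64 in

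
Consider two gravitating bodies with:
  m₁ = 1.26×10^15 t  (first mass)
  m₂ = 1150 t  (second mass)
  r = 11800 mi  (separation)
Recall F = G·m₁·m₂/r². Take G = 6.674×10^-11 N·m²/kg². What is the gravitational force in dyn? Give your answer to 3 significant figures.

26800 dyn

From Newton's law of gravitation: F = Gm₁m₂/r².
m₁ = 1.26×10^15 t = 1.260×10^18 kg; m₂ = 1150 t = 1.150×10^6 kg; r = 11800 mi = 1.899×10^7 m; G = 6.674×10^-11 N·m²/kg².
F = 0.2682 N
0.2682 N × (1 dyn / 1.000×10^-5 N) = 26816 dyn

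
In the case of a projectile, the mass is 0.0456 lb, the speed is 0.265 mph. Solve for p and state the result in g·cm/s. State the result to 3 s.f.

p is given directly by: p = mv.
m = 0.0456 lb = 0.02068 kg; v = 0.265 mph = 0.1185 m/s.
p = 0.002450 kg·m/s
0.002450 kg·m/s × (1 g·cm/s / 1.000×10^-5 kg·m/s) = 245.0 g·cm/s

245 g·cm/s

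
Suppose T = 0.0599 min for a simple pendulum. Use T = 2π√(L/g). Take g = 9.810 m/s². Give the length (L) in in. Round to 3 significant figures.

Solving T = 2π√(L/g) for L: L = g·(T/2π)².
T = 0.0599 min = 3.594 s; g = 9.810 m/s².
L = 3.210 m
3.210 m × (1 in / 0.02540 m) = 126.4 in

126 in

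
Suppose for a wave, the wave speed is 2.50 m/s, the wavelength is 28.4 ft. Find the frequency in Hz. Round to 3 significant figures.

Rearranging v = f·λ for f: f = v/λ.
v = 2.50 m/s; λ = 28.4 ft = 8.656 m.
f = 0.2888 Hz

0.289 Hz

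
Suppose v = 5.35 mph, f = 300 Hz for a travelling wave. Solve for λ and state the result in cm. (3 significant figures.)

Rearranging v = f·λ for λ: λ = v/f.
v = 5.35 mph = 2.392 m/s; f = 300 Hz.
λ = 0.007972 m
0.007972 m × (1 cm / 0.01000 m) = 0.7972 cm

0.797 cm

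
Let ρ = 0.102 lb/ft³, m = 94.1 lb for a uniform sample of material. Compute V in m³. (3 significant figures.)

Solving ρ = m/V for V: V = m/ρ.
ρ = 0.102 lb/ft³ = 1.634 kg/m³; m = 94.1 lb = 42.68 kg.
V = 26.12 m³

26.1 m³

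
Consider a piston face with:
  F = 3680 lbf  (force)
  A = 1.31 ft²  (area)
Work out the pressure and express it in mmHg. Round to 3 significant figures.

Directly: P = F/A.
F = 3680 lbf = 16369 N; A = 1.31 ft² = 0.1217 m².
P = 1.345×10^5 Pa
1.345×10^5 Pa × (1 mmHg / 133.3 Pa) = 1009 mmHg

1010 mmHg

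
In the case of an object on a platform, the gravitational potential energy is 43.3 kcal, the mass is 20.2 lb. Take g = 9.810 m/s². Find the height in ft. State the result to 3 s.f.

Rearranging PE = m·g·h for h: h = PE/(m·g).
PE = 43.3 kcal = 1.812×10^5 J; m = 20.2 lb = 9.163 kg; g = 9.810 m/s².
h = 2016 m
2016 m × (1 ft / 0.3048 m) = 6613 ft

6610 ft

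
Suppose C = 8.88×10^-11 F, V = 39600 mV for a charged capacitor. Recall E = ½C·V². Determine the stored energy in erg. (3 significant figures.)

0.696 erg

E is given directly by: E = ½CV².
C = 8.88×10^-11 F; V = 39600 mV = 39.60 V.
E = 6.963×10^-8 J
6.963×10^-8 J × (1 erg / 1.000×10^-7 J) = 0.6963 erg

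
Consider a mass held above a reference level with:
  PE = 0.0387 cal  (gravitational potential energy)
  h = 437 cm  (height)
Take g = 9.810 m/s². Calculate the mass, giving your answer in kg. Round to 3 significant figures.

0.00378 kg

Solving PE = m·g·h for m: m = PE/(g·h).
PE = 0.0387 cal = 0.1619 J; h = 437 cm = 4.370 m; g = 9.810 m/s².
m = 0.003777 kg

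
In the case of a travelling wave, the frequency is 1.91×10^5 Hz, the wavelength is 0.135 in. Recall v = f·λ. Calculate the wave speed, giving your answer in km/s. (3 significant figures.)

Directly: v = fλ.
f = 1.91×10^5 Hz; λ = 0.135 in = 0.003429 m.
v = 654.9 m/s
654.9 m/s × (1 km/s / 1000 m/s) = 0.6549 km/s

0.655 km/s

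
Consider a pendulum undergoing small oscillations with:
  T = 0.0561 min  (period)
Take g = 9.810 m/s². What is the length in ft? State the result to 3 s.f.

9.24 ft

Solving T = 2π√(L/g) for L: L = g·(T/2π)².
T = 0.0561 min = 3.366 s; g = 9.810 m/s².
L = 2.815 m
2.815 m × (1 ft / 0.3048 m) = 9.237 ft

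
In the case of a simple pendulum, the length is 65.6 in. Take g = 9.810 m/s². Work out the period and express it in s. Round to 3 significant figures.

Directly: T = 2π√(L/g).
L = 65.6 in = 1.666 m; g = 9.810 m/s².
T = 2.589 s

2.59 s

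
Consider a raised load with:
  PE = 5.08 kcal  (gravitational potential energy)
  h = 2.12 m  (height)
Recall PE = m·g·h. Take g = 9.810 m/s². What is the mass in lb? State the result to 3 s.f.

Rearranging PE = m·g·h for m: m = PE/(g·h).
PE = 5.08 kcal = 21255 J; h = 2.12 m; g = 9.810 m/s².
m = 1022 kg
1022 kg × (1 lb / 0.4536 kg) = 2253 lb

2250 lb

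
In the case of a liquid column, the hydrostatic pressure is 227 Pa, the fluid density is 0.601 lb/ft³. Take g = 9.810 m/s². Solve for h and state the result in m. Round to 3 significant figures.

Solving P = ρ·g·h for h: h = P/(ρ·g).
P = 227 Pa; ρ = 0.601 lb/ft³ = 9.627 kg/m³; g = 9.810 m/s².
h = 2.404 m

2.40 m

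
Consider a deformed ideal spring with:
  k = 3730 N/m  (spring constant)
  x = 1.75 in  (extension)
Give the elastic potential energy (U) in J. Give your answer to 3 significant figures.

Directly: U = ½kx².
k = 3730 N/m; x = 1.75 in = 0.04445 m.
U = 3.685 J

3.68 J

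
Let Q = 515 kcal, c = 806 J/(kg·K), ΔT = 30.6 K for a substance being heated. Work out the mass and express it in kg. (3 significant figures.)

Rearranging Q = m·c·ΔT for m: m = Q/(c·ΔT).
Q = 515 kcal = 2.155×10^6 J; c = 806 J/(kg·K); ΔT = 30.6 K.
m = 87.37 kg

87.4 kg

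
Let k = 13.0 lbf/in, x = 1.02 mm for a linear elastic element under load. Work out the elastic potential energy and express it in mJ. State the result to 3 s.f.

1.18 mJ

U is given directly by: U = ½kx².
k = 13.0 lbf/in = 2277 N/m; x = 1.02 mm = 0.001020 m.
U = 0.001184 J  (the unit combination reduces to kg·m²/s² = J)
0.001184 J × (1 mJ / 0.001000 J) = 1.184 mJ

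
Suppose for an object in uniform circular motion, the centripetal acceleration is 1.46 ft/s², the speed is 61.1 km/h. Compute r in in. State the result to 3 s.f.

Rearranging: r = v²/a.
a = 1.46 ft/s² = 0.4450 m/s²; v = 61.1 km/h = 16.97 m/s.
r = 647.3 m
647.3 m × (1 in / 0.02540 m) = 25484 in

25500 in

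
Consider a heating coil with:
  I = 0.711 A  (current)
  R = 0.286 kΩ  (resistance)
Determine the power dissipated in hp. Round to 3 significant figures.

Directly: P = I²R.
I = 0.711 A; R = 0.286 kΩ = 286.0 Ω.
P = 144.6 W  (the unit combination reduces to kg·m²/s³ = W)
144.6 W × (1 hp / 745.7 W) = 0.1939 hp

0.194 hp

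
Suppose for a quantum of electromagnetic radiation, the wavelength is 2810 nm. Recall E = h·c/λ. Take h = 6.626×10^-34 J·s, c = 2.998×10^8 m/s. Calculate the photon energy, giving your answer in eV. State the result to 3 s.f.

0.441 eV

Directly: E = hc/λ.
λ = 2810 nm = 2.810×10^-6 m; h = 6.626×10^-34 J·s; c = 2.998×10^8 m/s.
E = 7.069×10^-20 J
7.069×10^-20 J × (1 eV / 1.602×10^-19 J) = 0.4412 eV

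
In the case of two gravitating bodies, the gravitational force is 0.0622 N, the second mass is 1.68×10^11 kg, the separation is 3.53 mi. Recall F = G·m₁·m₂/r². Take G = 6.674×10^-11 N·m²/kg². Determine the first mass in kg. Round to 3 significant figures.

1.79×10^5 kg

Rearranging F = G·m₁·m₂/r² for m₁: m₁ = F·r²/(G·m₂).
F = 0.0622 N; m₂ = 1.68×10^11 kg; r = 3.53 mi = 5681 m; G = 6.674×10^-11 N·m²/kg².
m₁ = 1.790×10^5 kg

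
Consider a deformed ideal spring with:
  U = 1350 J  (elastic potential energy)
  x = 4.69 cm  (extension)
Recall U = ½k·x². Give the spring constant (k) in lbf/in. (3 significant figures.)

7010 lbf/in

Rearranging U = ½k·x² for k: k = 2U/x².
U = 1350 J; x = 4.69 cm = 0.04690 m.
k = 1.227×10^6 N/m
1.227×10^6 N/m × (1 lbf/in / 175.1 N/m) = 7009 lbf/in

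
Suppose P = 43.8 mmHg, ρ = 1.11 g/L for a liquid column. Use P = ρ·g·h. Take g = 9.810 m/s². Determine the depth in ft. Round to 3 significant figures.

1760 ft

Rearranging: h = P/(ρ·g).
P = 43.8 mmHg = 5840 Pa; ρ = 1.11 g/L = 1.110 kg/m³; g = 9.810 m/s².
h = 536.3 m
536.3 m × (1 ft / 0.3048 m) = 1759 ft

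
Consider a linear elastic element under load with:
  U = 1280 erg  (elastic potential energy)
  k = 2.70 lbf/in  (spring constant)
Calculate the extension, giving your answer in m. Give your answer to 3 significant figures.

Rearranging U = ½k·x² for x: x = √(2U/k).
U = 1280 erg = 1.280×10^-4 J; k = 2.70 lbf/in = 472.8 N/m.
x = 7.358×10^-4 m

7.36×10^-4 m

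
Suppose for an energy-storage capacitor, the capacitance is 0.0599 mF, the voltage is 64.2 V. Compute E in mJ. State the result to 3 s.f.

Directly: E = ½CV².
C = 0.0599 mF = 5.990×10^-5 F; V = 64.2 V.
E = 0.1234 J
0.1234 J × (1 mJ / 0.001000 J) = 123.4 mJ

123 mJ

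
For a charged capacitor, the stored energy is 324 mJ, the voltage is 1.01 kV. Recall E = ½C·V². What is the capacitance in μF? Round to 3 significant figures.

0.635 μF

Solving E = ½C·V² for C: C = 2E/V².
E = 324 mJ = 0.3240 J; V = 1.01 kV = 1010 V.
C = 6.352×10^-7 F
6.352×10^-7 F × (1 μF / 1.000×10^-6 F) = 0.6352 μF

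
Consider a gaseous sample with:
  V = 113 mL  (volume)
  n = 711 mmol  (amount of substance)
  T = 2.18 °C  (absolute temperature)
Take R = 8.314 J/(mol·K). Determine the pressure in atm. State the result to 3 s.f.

142 atm

Directly: P = nRT/V.
V = 113 mL = 1.130×10^-4 m³; n = 711 mmol = 0.7110 mol; T = 2.18 °C = 275.3 K; R = 8.314 J/(mol·K).
P = 1.440×10^7 Pa  (the unit combination reduces to kg/(m·s²) = Pa)
1.440×10^7 Pa × (1 atm / 1.013×10^5 Pa) = 142.1 atm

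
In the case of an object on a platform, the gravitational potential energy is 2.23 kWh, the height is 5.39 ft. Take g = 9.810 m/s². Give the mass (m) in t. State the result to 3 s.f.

Rearranging: m = PE/(g·h).
PE = 2.23 kWh = 8.028×10^6 J; h = 5.39 ft = 1.643 m; g = 9.810 m/s².
m = 4.981×10^5 kg
4.981×10^5 kg × (1 t / 1000 kg) = 498.1 t

498 t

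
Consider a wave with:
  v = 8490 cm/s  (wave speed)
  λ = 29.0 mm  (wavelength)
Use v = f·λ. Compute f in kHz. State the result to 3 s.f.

Rearranging v = f·λ for f: f = v/λ.
v = 8490 cm/s = 84.90 m/s; λ = 29.0 mm = 0.02900 m.
f = 2928 Hz
2928 Hz × (1 kHz / 1000 Hz) = 2.928 kHz

2.93 kHz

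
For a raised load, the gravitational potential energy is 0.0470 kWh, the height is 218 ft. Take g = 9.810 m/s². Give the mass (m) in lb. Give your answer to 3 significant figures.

Rearranging PE = m·g·h for m: m = PE/(g·h).
PE = 0.0470 kWh = 1.692×10^5 J; h = 218 ft = 66.45 m; g = 9.810 m/s².
m = 259.6 kg
259.6 kg × (1 lb / 0.4536 kg) = 572.3 lb

572 lb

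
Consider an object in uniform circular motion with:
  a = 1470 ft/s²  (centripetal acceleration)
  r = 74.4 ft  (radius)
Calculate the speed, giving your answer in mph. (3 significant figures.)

Solving a = v²/r for v: v = √(a·r).
a = 1470 ft/s² = 448.1 m/s²; r = 74.4 ft = 22.68 m.
v = 100.8 m/s
100.8 m/s × (1 mph / 0.4470 m/s) = 225.5 mph

225 mph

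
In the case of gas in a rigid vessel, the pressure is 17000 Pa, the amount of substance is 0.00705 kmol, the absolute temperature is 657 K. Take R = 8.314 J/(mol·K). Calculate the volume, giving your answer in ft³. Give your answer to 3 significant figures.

80.0 ft³

Rearranging: V = nRT/P.
P = 17000 Pa; n = 0.00705 kmol = 7.050 mol; T = 657 K; R = 8.314 J/(mol·K).
V = 2.265 m³
2.265 m³ × (1 ft³ / 0.02832 m³) = 80.00 ft³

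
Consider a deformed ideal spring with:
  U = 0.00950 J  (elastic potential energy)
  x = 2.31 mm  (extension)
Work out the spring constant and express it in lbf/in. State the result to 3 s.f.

20.3 lbf/in

Rearranging U = ½k·x² for k: k = 2U/x².
U = 0.00950 J; x = 2.31 mm = 0.002310 m.
k = 3561 N/m
3561 N/m × (1 lbf/in / 175.1 N/m) = 20.33 lbf/in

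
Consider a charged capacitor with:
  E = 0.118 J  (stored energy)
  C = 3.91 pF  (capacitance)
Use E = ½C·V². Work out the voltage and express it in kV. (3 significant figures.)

Rearranging E = ½C·V² for V: V = √(2E/C).
E = 0.118 J; C = 3.91 pF = 3.910×10^-12 F.
V = 2.457×10^5 V  (the unit combination reduces to kg·m²/(A·s³) = V)
2.457×10^5 V × (1 kV / 1000 V) = 245.7 kV

246 kV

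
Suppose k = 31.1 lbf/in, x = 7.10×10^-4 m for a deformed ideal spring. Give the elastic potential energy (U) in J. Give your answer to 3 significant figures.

0.00137 J

U is given directly by: U = ½kx².
k = 31.1 lbf/in = 5446 N/m; x = 7.10×10^-4 m.
U = 0.001373 J  (the unit combination reduces to kg·m²/s² = J)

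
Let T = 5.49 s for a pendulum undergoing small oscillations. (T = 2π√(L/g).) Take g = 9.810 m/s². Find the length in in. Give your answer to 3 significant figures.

Rearranging: L = g·(T/2π)².
T = 5.49 s; g = 9.810 m/s².
L = 7.490 m
7.490 m × (1 in / 0.02540 m) = 294.9 in

295 in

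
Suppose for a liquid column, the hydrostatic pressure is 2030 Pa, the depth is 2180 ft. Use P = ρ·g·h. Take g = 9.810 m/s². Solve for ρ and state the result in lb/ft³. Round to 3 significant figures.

Solving P = ρ·g·h for ρ: ρ = P/(g·h).
P = 2030 Pa; h = 2180 ft = 664.5 m; g = 9.810 m/s².
ρ = 0.3114 kg/m³
0.3114 kg/m³ × (1 lb/ft³ / 16.02 kg/m³) = 0.01944 lb/ft³

0.0194 lb/ft³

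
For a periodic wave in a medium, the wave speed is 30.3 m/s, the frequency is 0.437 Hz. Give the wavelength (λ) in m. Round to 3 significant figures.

Rearranging: λ = v/f.
v = 30.3 m/s; f = 0.437 Hz.
λ = 69.34 m

69.3 m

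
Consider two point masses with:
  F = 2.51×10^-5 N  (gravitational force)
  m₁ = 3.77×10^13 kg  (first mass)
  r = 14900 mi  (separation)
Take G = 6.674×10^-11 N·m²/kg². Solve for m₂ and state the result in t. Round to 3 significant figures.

5740 t

From Newton's law of gravitation: m₂ = F·r²/(G·m₁).
F = 2.51×10^-5 N; m₁ = 3.77×10^13 kg; r = 14900 mi = 2.398×10^7 m; G = 6.674×10^-11 N·m²/kg².
m₂ = 5.736×10^6 kg
5.736×10^6 kg × (1 t / 1000 kg) = 5736 t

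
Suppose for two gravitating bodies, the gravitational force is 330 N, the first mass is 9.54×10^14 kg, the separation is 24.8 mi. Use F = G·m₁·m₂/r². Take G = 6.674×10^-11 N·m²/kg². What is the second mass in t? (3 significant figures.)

From Newton's law of gravitation: m₂ = F·r²/(G·m₁).
F = 330 N; m₁ = 9.54×10^14 kg; r = 24.8 mi = 39912 m; G = 6.674×10^-11 N·m²/kg².
m₂ = 8.256×10^6 kg
8.256×10^6 kg × (1 t / 1000 kg) = 8256 t

8260 t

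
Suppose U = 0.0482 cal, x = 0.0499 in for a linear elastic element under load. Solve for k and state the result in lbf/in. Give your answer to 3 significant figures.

1430 lbf/in

Rearranging: k = 2U/x².
U = 0.0482 cal = 0.2017 J; x = 0.0499 in = 0.001267 m.
k = 2.511×10^5 N/m
2.511×10^5 N/m × (1 lbf/in / 175.1 N/m) = 1434 lbf/in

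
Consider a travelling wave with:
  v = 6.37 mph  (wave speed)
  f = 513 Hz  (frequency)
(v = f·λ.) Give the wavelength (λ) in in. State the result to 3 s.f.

0.219 in

Rearranging: λ = v/f.
v = 6.37 mph = 2.848 m/s; f = 513 Hz.
λ = 0.005551 m
0.005551 m × (1 in / 0.02540 m) = 0.2185 in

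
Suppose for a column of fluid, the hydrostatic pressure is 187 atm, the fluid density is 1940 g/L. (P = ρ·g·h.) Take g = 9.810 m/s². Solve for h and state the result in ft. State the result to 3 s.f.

3270 ft

Solving P = ρ·g·h for h: h = P/(ρ·g).
P = 187 atm = 1.895×10^7 Pa; ρ = 1940 g/L = 1940 kg/m³; g = 9.810 m/s².
h = 995.6 m
995.6 m × (1 ft / 0.3048 m) = 3266 ft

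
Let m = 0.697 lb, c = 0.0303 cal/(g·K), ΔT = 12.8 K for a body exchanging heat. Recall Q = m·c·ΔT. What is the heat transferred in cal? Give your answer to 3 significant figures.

123 cal

Q is given directly by: Q = mcΔT.
m = 0.697 lb = 0.3162 kg; c = 0.0303 cal/(g·K) = 126.8 J/(kg·K); ΔT = 12.8 K.
Q = 513.0 J  (the unit combination reduces to kg·m²/s² = J)
513.0 J × (1 cal / 4.184 J) = 122.6 cal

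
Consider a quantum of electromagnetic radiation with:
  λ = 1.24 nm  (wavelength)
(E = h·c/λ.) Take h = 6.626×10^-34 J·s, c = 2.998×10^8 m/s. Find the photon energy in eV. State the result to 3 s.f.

Directly: E = hc/λ.
λ = 1.24 nm = 1.240×10^-9 m; h = 6.626×10^-34 J·s; c = 2.998×10^8 m/s.
E = 1.602×10^-16 J
1.602×10^-16 J × (1 eV / 1.602×10^-19 J) = 999.9 eV

1000 eV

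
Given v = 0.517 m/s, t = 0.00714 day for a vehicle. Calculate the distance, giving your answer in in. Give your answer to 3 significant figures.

12600 in

Solving v = d/t for d: d = v·t.
v = 0.517 m/s; t = 0.00714 day = 616.9 s.
d = 318.9 m
318.9 m × (1 in / 0.02540 m) = 12557 in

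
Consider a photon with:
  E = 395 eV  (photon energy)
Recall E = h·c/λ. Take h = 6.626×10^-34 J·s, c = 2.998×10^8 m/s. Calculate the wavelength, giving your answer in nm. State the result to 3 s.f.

Rearranging E = h·c/λ for λ: λ = hc/E.
E = 395 eV = 6.329×10^-17 J; h = 6.626×10^-34 J·s; c = 2.998×10^8 m/s.
λ = 3.139×10^-9 m
3.139×10^-9 m × (1 nm / 1.000×10^-9 m) = 3.139 nm

3.14 nm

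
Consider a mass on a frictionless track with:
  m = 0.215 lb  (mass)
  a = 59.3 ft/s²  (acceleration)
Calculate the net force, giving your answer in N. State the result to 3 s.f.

From Newton's second law: F = m·a.
m = 0.215 lb = 0.09752 kg; a = 59.3 ft/s² = 18.07 m/s².
F = 1.763 N

1.76 N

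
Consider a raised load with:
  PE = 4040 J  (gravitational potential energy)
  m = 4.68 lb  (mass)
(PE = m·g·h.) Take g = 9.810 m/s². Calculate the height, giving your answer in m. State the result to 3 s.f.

194 m

Rearranging: h = PE/(m·g).
PE = 4040 J; m = 4.68 lb = 2.123 kg; g = 9.810 m/s².
h = 194.0 m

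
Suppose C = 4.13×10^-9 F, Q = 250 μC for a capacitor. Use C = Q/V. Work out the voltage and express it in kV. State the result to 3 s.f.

Rearranging C = Q/V for V: V = Q/C.
C = 4.13×10^-9 F; Q = 250 μC = 2.500×10^-4 C.
V = 60533 V
60533 V × (1 kV / 1000 V) = 60.53 kV

60.5 kV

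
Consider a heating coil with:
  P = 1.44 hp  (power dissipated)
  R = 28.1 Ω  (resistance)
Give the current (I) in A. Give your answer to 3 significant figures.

6.18 A

Solving P = I²R for I: I = √(P/R).
P = 1.44 hp = 1074 W; R = 28.1 Ω.
I = 6.182 A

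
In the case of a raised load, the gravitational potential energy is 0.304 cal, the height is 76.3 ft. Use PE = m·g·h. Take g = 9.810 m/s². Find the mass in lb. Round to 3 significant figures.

0.0123 lb

Rearranging PE = m·g·h for m: m = PE/(g·h).
PE = 0.304 cal = 1.272 J; h = 76.3 ft = 23.26 m; g = 9.810 m/s².
m = 0.005575 kg
0.005575 kg × (1 lb / 0.4536 kg) = 0.01229 lb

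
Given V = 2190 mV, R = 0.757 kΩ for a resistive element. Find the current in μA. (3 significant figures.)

Rearranging V = I·R for I: I = V/R.
V = 2190 mV = 2.190 V; R = 0.757 kΩ = 757.0 Ω.
I = 0.002893 A
0.002893 A × (1 μA / 1.000×10^-6 A) = 2893 μA

2890 μA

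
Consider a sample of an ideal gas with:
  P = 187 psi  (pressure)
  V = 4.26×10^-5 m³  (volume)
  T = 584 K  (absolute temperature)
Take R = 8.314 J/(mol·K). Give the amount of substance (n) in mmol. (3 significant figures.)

11.3 mmol

From the ideal-gas law: n = PV/(RT).
P = 187 psi = 1.289×10^6 Pa; V = 4.26×10^-5 m³; T = 584 K; R = 8.314 J/(mol·K).
n = 0.01131 mol
0.01131 mol × (1 mmol / 0.001000 mol) = 11.31 mmol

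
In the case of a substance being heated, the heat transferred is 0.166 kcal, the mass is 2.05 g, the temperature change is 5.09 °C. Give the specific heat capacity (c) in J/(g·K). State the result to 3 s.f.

Rearranging: c = Q/(m·ΔT).
Q = 0.166 kcal = 694.5 J; m = 2.05 g = 0.002050 kg; ΔT = 5.09 °C = 5.090 K.
c = 66562 J/(kg·K)
66562 J/(kg·K) × (1 J/(g·K) / 1000 J/(kg·K)) = 66.56 J/(g·K)

66.6 J/(g·K)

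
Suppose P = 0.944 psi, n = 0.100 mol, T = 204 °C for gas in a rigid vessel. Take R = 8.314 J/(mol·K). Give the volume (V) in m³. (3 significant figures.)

0.0610 m³

Rearranging: V = nRT/P.
P = 0.944 psi = 6509 Pa; n = 0.100 mol; T = 204 °C = 477.1 K; R = 8.314 J/(mol·K).
V = 0.06095 m³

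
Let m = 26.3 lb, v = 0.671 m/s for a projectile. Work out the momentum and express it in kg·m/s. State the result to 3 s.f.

8.00 kg·m/s

p is given directly by: p = mv.
m = 26.3 lb = 11.93 kg; v = 0.671 m/s.
p = 8.005 kg·m/s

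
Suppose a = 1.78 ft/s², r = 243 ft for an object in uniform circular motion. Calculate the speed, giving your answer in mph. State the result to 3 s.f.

Rearranging a = v²/r for v: v = √(a·r).
a = 1.78 ft/s² = 0.5425 m/s²; r = 243 ft = 74.07 m.
v = 6.339 m/s
6.339 m/s × (1 mph / 0.4470 m/s) = 14.18 mph

14.2 mph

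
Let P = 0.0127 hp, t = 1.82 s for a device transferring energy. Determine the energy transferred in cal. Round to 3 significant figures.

Solving P = W/t for W: W = P·t.
P = 0.0127 hp = 9.470 W; t = 1.82 s.
W = 17.24 J  (the unit combination reduces to kg·m²/s² = J)
17.24 J × (1 cal / 4.184 J) = 4.120 cal

4.12 cal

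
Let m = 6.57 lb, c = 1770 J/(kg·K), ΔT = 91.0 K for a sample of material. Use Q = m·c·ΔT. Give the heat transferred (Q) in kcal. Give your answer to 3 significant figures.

Directly: Q = mcΔT.
m = 6.57 lb = 2.980 kg; c = 1770 J/(kg·K); ΔT = 91.0 K.
Q = 4.800×10^5 J
4.800×10^5 J × (1 kcal / 4184 J) = 114.7 kcal

115 kcal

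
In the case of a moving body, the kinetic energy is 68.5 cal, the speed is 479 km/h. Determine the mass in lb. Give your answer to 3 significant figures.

Solving KE = ½mv² for m: m = 2·KE/v².
KE = 68.5 cal = 286.6 J; v = 479 km/h = 133.1 m/s.
m = 0.03238 kg
0.03238 kg × (1 lb / 0.4536 kg) = 0.07138 lb

0.0714 lb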